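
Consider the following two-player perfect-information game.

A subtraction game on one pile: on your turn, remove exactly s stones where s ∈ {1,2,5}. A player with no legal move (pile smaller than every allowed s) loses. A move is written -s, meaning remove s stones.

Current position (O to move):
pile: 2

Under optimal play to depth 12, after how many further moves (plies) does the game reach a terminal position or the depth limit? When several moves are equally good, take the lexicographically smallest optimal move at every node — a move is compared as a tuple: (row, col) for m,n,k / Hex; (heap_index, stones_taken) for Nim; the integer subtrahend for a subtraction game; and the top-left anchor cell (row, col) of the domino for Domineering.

PV length from [2]: 1 ply

ply 1, O at 2 | -1=-1→1; -2=+1→0*
ply 2: 0 is terminal -1 (X); from 2 depth 12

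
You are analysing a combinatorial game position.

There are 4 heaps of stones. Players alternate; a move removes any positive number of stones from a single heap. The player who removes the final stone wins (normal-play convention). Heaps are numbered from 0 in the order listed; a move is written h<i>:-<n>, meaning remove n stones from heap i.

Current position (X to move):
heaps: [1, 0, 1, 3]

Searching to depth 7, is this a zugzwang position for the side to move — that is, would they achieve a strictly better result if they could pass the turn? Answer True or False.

ply 1, X at (1,0,1,3) | h0:-1=-1→(0,0,1,3); h2:-1=-1→(1,0,0,3); h3:-1=-1→(1,0,1,2); h3:-2=-1→(1,0,1,1); h3:-3=+1→(1,0,1,0)*
ply 2, O at (1,0,1,0) | h0:-1=-1→(0,0,1,0)*; h2:-1=-1→(1,0,0,0)
ply 3, X at (0,0,1,0) | h2:-1=+1→(0,0,0,0)*
ply 4: (0,0,0,0) is terminal -1 (O); from (1,0,1,3) depth 7
suppose X passes — search the same position with O to move:
pass> ply 1, O at (1,0,1,3) | h0:-1=-1→(0,0,1,3); h2:-1=-1→(1,0,0,3); h3:-1=-1→(1,0,1,2); h3:-2=-1→(1,0,1,1); h3:-3=+1→(1,0,1,0)*
pass> ply 2, X at (1,0,1,0) | h0:-1=-1→(0,0,1,0)*; h2:-1=-1→(1,0,0,0)
pass> ply 3, O at (0,0,1,0) | h2:-1=+1→(0,0,0,0)*
pass> ply 4: (0,0,0,0) is terminal -1 (X); from (1,0,1,3) depth 7
for X: play +1, pass -1

zugzwang((1,0,1,3), X) = False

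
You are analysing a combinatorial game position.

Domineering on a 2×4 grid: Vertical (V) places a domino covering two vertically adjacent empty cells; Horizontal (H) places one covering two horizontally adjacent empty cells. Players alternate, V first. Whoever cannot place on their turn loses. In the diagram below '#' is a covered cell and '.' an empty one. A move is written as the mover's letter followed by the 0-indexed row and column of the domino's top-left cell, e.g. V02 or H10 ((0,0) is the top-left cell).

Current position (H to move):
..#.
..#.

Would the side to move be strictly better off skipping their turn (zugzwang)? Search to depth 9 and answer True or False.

[..#./..#.] H move#1: H00:+1/###./..#.*, H10:+1/..#./###.
[###./..#.] V move#2: V03:-1/####/..##*
[####/..##] H move#3: H10:+1/####/####*
[####/####] end (terminal -1, V#4); searched ..#./..#. to 9
if H skipped the turn, V would face:
~ [..#./..#.] V move#1: V00:+1/#.#./#.#.*, V01:+1/.##./.##., V03:-1/..##/..##
~ [#.#./#.#.] end (terminal -1, H#2); searched ..#./..#. to 9
compare (H): move=+1 vs pass=-1

zugzwang(..#./..#., H) = False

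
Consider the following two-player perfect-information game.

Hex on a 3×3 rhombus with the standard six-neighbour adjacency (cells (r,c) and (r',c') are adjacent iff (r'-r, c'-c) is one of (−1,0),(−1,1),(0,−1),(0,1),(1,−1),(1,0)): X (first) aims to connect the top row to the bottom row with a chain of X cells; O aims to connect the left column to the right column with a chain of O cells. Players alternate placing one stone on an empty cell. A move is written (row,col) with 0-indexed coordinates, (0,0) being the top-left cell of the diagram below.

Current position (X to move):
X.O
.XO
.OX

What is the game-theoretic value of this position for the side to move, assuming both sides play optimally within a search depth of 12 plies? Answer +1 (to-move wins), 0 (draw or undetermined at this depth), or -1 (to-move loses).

value(X.O/.XO/.OX, X) = +1

[X.O/.XO/.OX] X move#1: (0,1):-1/XXO/.XO/.OX, (1,0):-1/X.O/XXO/.OX, (2,0):+1/X.O/.XO/XOX*
[X.O/.XO/XOX] O move#2: (0,1):-1/XOO/.XO/XOX*, (1,0):-1/X.O/OXO/XOX
[XOO/.XO/XOX] X move#3: (1,0):+1/XOO/XXO/XOX*
[XOO/XXO/XOX] end (terminal -1, O#4); searched X.O/.XO/.OX to 12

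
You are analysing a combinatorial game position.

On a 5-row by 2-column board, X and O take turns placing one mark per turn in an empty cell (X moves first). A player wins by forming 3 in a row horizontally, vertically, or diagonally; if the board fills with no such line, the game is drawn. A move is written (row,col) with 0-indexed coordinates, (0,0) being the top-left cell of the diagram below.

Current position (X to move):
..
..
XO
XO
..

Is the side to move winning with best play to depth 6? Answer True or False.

X winning at [../../XO/XO/..]: True

[../../XO/XO/..] X move#1: (0,0):-1/X./../XO/XO/.., (0,1):-1/.X/../XO/XO/.., (1,0):+1/../X./XO/XO/..*, (1,1):-1/../.X/XO/XO/.., (4,0):+1/../../XO/XO/X., (4,1):-1/../../XO/XO/.X
[../X./XO/XO/..] end (terminal -1, O#2); searched ../../XO/XO/.. to 6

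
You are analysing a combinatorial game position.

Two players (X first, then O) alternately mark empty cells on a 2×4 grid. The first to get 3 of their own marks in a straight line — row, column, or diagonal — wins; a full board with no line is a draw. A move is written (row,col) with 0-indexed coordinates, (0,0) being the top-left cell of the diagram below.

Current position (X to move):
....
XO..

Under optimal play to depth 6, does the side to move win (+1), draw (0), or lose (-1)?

ply 1, X at ..../XO.. | (0,0)=+0→X.../XO..*; (0,1)=+0→.X../XO..; (0,2)=+0→..X./XO..; (0,3)=+0→...X/XO..; (1,2)=+0→..../XOX.; (1,3)=+0→..../XO.X
ply 2, O at X.../XO.. | (0,1)=+0→XO../XO..*; (0,2)=+0→X.O./XO..; (0,3)=+0→X..O/XO..; (1,2)=+0→X.../XOO.; (1,3)=+0→X.../XO.O
ply 3, X at XO../XO.. | (0,2)=+0→XOX./XO..*; (0,3)=+0→XO.X/XO..; (1,2)=+0→XO../XOX.; (1,3)=+0→XO../XO.X
ply 4, O at XOX./XO.. | (0,3)=+0→XOXO/XO..*; (1,2)=+0→XOX./XOO.; (1,3)=+0→XOX./XO.O
ply 5, X at XOXO/XO.. | (1,2)=+0→XOXO/XOX.*; (1,3)=+0→XOXO/XO.X
ply 6, O at XOXO/XOX. | (1,3)=+0→XOXO/XOXO*
ply 7: XOXO/XOXO is terminal +0 (X); from ..../XO.. depth 6

value(..../XO.., X) = 0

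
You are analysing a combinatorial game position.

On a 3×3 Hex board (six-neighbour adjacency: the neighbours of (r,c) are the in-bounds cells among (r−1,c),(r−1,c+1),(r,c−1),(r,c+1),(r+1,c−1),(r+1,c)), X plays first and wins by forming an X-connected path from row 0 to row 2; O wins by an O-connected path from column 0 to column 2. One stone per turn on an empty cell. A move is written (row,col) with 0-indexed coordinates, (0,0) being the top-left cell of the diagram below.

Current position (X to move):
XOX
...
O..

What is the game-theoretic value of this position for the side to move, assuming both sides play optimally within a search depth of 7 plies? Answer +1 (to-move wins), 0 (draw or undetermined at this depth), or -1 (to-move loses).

value(XOX/.../O.., X) = +1

[XOX/.../O..] X move#1: (1,0):-1/XOX/X../O.., (1,1):-1/XOX/.X./O.., (1,2):+1/XOX/..X/O..*, (2,1):+1/XOX/.../OX., (2,2):-1/XOX/.../O.X
[XOX/..X/O..] O move#2: (1,0):-1/XOX/O.X/O..*, (1,1):-1/XOX/.OX/O.., (2,1):-1/XOX/..X/OO., (2,2):-1/XOX/..X/O.O
[XOX/O.X/O..] X move#3: (1,1):+1/XOX/OXX/O..*, (2,1):+1/XOX/O.X/OX., (2,2):+1/XOX/O.X/O.X
[XOX/OXX/O..] O move#4: (2,1):-1/XOX/OXX/OO.*, (2,2):-1/XOX/OXX/O.O
[XOX/OXX/OO.] X move#5: (2,2):+1/XOX/OXX/OOX*
[XOX/OXX/OOX] end (terminal -1, O#6); searched XOX/.../O.. to 7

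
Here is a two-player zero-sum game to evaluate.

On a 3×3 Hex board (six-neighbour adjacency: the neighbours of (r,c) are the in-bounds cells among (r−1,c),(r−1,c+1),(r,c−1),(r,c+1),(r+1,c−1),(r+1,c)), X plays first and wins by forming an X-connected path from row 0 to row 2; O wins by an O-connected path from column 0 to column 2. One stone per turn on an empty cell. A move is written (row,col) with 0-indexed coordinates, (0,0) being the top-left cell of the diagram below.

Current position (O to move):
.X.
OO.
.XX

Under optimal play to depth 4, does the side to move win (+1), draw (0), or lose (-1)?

value(.X./OO./.XX, O) = +1

ply 1, O at .X./OO./.XX | (0,0)=+1→OX./OO./.XX*; (0,2)=+1→.XO/OO./.XX; (1,2)=+1→.X./OOO/.XX; (2,0)=+1→.X./OO./OXX
ply 2, X at OX./OO./.XX | (0,2)=-1→OXX/OO./.XX*; (1,2)=-1→OX./OOX/.XX; (2,0)=-1→OX./OO./XXX
ply 3, O at OXX/OO./.XX | (1,2)=+1→OXX/OOO/.XX*; (2,0)=-1→OXX/OO./OXX
ply 4: OXX/OOO/.XX is terminal -1 (X); from .X./OO./.XX depth 4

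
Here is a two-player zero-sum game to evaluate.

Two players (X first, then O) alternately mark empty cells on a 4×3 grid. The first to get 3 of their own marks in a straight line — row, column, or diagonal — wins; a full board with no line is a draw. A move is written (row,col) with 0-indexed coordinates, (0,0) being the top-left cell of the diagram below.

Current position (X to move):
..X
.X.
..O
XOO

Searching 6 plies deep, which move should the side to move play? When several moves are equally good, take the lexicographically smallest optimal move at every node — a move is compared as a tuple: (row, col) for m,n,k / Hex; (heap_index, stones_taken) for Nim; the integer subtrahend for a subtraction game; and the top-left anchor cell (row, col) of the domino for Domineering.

[..X/.X./..O/XOO] X move#1: (0,0):-1/X.X/.X./..O/XOO, (0,1):-1/.XX/.X./..O/XOO, (1,0):-1/..X/XX./..O/XOO, (1,2):+1/..X/.XX/..O/XOO*, (2,0):+1/..X/.X./X.O/XOO, (2,1):-1/..X/.X./.XO/XOO
[..X/.XX/..O/XOO] O move#2: (0,0):-1/O.X/.XX/..O/XOO*, (0,1):-1/.OX/.XX/..O/XOO, (1,0):-1/..X/OXX/..O/XOO, (2,0):-1/..X/.XX/O.O/XOO, (2,1):-1/..X/.XX/.OO/XOO
[O.X/.XX/..O/XOO] X move#3: (0,1):+1/OXX/.XX/..O/XOO*, (1,0):+1/O.X/XXX/..O/XOO, (2,0):+1/O.X/.XX/X.O/XOO, (2,1):+1/O.X/.XX/.XO/XOO
[OXX/.XX/..O/XOO] O move#4: (1,0):-1/OXX/OXX/..O/XOO*, (2,0):-1/OXX/.XX/O.O/XOO, (2,1):-1/OXX/.XX/.OO/XOO
[OXX/OXX/..O/XOO] X move#5: (2,0):+1/OXX/OXX/X.O/XOO*, (2,1):+1/OXX/OXX/.XO/XOO
[OXX/OXX/X.O/XOO] end (terminal -1, O#6); searched ..X/.X./..O/XOO to 6

X's best at [..X/.X./..O/XOO]: (1,2)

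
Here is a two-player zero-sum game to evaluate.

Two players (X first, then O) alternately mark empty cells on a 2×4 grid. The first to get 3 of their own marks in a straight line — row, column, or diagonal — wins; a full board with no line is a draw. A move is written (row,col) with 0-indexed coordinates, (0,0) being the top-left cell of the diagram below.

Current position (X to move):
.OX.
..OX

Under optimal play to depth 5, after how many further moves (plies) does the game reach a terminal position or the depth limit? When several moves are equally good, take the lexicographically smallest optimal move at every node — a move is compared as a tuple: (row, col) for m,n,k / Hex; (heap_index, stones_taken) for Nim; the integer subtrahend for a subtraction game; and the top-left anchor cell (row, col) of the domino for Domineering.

PV length from [.OX./..OX]: 4 plies

p1 X@[.OX./..OX]: (0,0)[XOX./..OX]+0* (0,3)[.OXX/..OX]+0 (1,0)[.OX./X.OX]+0 (1,1)[.OX./.XOX]+0
p2 O@[XOX./..OX]: (0,3)[XOXO/..OX]+0* (1,0)[XOX./O.OX]+0 (1,1)[XOX./.OOX]+0
p3 X@[XOXO/..OX]: (1,0)[XOXO/X.OX]+0* (1,1)[XOXO/.XOX]+0
p4 O@[XOXO/X.OX]: (1,1)[XOXO/XOOX]+0*
p5 X@[XOXO/XOOX] terminal +0; root [.OX./..OX] d5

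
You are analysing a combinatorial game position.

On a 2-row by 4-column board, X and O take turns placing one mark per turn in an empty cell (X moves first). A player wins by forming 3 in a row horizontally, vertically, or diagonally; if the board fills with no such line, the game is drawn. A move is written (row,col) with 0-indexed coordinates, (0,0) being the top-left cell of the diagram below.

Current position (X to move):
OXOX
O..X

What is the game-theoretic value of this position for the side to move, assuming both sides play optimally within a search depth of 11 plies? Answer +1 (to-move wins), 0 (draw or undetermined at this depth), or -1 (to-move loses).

[OXOX/O..X] X move#1: (1,1):+0/OXOX/OX.X*, (1,2):+0/OXOX/O.XX
[OXOX/OX.X] O move#2: (1,2):+0/OXOX/OXOX*
[OXOX/OXOX] end (terminal +0, X#3); searched OXOX/O..X to 11

value(OXOX/O..X, X) = 0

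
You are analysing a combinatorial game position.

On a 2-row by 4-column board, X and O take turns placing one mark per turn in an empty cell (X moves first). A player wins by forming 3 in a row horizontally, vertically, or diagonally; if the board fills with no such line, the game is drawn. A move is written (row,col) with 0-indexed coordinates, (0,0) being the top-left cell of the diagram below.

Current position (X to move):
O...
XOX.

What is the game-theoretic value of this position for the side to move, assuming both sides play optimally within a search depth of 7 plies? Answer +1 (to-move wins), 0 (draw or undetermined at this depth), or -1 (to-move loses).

value(O.../XOX., X) = 0

[O.../XOX.] X move#1: (0,1):+0/OX../XOX.*, (0,2):+0/O.X./XOX., (0,3):+0/O..X/XOX., (1,3):+0/O.../XOXX
[OX../XOX.] O move#2: (0,2):+0/OXO./XOX.*, (0,3):+0/OX.O/XOX., (1,3):+0/OX../XOXO
[OXO./XOX.] X move#3: (0,3):+0/OXOX/XOX.*, (1,3):+0/OXO./XOXX
[OXOX/XOX.] O move#4: (1,3):+0/OXOX/XOXO*
[OXOX/XOXO] end (terminal +0, X#5); searched O.../XOX. to 7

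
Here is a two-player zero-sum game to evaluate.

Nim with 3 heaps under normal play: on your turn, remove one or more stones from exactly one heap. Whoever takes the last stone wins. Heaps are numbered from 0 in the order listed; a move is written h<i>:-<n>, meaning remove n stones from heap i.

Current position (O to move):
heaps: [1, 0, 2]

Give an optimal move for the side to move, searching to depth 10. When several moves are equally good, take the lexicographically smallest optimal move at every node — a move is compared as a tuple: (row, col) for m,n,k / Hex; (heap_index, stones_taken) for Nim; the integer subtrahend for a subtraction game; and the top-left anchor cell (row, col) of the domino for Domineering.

[(1,0,2)] O move#1: h0:-1:-1/(0,0,2), h2:-1:+1/(1,0,1)*, h2:-2:-1/(1,0,0)
[(1,0,1)] X move#2: h0:-1:-1/(0,0,1)*, h2:-1:-1/(1,0,0)
[(0,0,1)] O move#3: h2:-1:+1/(0,0,0)*
[(0,0,0)] end (terminal -1, X#4); searched (1,0,2) to 10

O's best at [(1,0,2)]: h2:-1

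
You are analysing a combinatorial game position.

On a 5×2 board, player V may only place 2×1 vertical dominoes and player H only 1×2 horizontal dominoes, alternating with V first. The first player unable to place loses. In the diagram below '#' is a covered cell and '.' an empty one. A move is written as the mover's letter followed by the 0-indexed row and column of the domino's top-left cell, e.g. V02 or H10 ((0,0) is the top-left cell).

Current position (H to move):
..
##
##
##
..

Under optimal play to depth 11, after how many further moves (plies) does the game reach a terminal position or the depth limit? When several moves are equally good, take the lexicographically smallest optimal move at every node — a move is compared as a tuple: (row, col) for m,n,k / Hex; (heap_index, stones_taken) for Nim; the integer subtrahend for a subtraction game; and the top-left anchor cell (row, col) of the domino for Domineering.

[../##/##/##/..] H move#1: H00:+1/##/##/##/##/..*, H40:+1/../##/##/##/##
[##/##/##/##/..] end (terminal -1, V#2); searched ../##/##/##/.. to 11

PV length from [../##/##/##/..]: 1 ply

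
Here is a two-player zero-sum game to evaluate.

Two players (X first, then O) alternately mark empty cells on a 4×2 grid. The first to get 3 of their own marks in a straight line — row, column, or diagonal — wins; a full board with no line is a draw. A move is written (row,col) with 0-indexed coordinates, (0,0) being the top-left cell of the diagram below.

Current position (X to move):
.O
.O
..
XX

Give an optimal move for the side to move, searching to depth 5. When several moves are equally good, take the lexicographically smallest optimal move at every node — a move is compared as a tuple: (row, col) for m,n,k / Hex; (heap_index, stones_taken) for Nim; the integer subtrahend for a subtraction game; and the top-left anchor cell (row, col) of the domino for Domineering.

p1 X@[.O/.O/../XX]: (0,0)[XO/.O/../XX]-1 (1,0)[.O/XO/../XX]-1 (2,0)[.O/.O/X./XX]-1 (2,1)[.O/.O/.X/XX]+0*
p2 O@[.O/.O/.X/XX]: (0,0)[OO/.O/.X/XX]+0* (1,0)[.O/OO/.X/XX]+0 (2,0)[.O/.O/OX/XX]+0
p3 X@[OO/.O/.X/XX]: (1,0)[OO/XO/.X/XX]+0* (2,0)[OO/.O/XX/XX]+0
p4 O@[OO/XO/.X/XX]: (2,0)[OO/XO/OX/XX]+0*
p5 X@[OO/XO/OX/XX] terminal +0; root [.O/.O/../XX] d5

X's best at [.O/.O/../XX]: (2,1)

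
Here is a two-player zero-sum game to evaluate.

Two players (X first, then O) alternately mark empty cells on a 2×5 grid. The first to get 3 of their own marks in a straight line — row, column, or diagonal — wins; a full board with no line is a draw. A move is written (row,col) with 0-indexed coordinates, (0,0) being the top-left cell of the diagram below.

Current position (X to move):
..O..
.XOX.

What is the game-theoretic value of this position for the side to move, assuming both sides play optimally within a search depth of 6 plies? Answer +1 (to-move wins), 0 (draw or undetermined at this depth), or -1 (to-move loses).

ply 1, X at ..O../.XOX. | (0,0)=-1→X.O../.XOX.; (0,1)=+0→.XO../.XOX.*; (0,3)=+0→..OX./.XOX.; (0,4)=-1→..O.X/.XOX.; (1,0)=-1→..O../XXOX.; (1,4)=-1→..O../.XOXX
ply 2, O at .XO../.XOX. | (0,0)=+0→OXO../.XOX.*; (0,3)=+0→.XOO./.XOX.; (0,4)=+0→.XO.O/.XOX.; (1,0)=+0→.XO../OXOX.; (1,4)=+0→.XO../.XOXO
ply 3, X at OXO../.XOX. | (0,3)=+0→OXOX./.XOX.*; (0,4)=+0→OXO.X/.XOX.; (1,0)=+0→OXO../XXOX.; (1,4)=+0→OXO../.XOXX
ply 4, O at OXOX./.XOX. | (0,4)=+0→OXOXO/.XOX.*; (1,0)=+0→OXOX./OXOX.; (1,4)=+0→OXOX./.XOXO
ply 5, X at OXOXO/.XOX. | (1,0)=+0→OXOXO/XXOX.*; (1,4)=+0→OXOXO/.XOXX
ply 6, O at OXOXO/XXOX. | (1,4)=+0→OXOXO/XXOXO*
ply 7: OXOXO/XXOXO is terminal +0 (X); from ..O../.XOX. depth 6

value(..O../.XOX., X) = 0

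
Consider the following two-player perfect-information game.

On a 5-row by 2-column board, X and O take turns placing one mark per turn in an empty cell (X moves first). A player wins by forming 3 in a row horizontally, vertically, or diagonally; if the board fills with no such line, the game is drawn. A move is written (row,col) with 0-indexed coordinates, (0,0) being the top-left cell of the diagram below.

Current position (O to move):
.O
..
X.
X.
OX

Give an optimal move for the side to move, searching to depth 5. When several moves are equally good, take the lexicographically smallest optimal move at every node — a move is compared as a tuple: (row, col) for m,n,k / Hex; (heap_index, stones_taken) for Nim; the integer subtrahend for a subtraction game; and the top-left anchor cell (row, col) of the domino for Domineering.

O's best at [.O/../X./X./OX]: (1,0)

ply 1, O at .O/../X./X./OX | (0,0)=-1→OO/../X./X./OX; (1,0)=+0→.O/O./X./X./OX*; (1,1)=-1→.O/.O/X./X./OX; (2,1)=-1→.O/../XO/X./OX; (3,1)=-1→.O/../X./XO/OX
ply 2, X at .O/O./X./X./OX | (0,0)=+0→XO/O./X./X./OX*; (1,1)=+0→.O/OX/X./X./OX; (2,1)=+0→.O/O./XX/X./OX; (3,1)=+0→.O/O./X./XX/OX
ply 3, O at XO/O./X./X./OX | (1,1)=+0→XO/OO/X./X./OX*; (2,1)=+0→XO/O./XO/X./OX; (3,1)=+0→XO/O./X./XO/OX
ply 4, X at XO/OO/X./X./OX | (2,1)=+0→XO/OO/XX/X./OX*; (3,1)=-1→XO/OO/X./XX/OX
ply 5, O at XO/OO/XX/X./OX | (3,1)=+0→XO/OO/XX/XO/OX*
ply 6: XO/OO/XX/XO/OX is terminal +0 (X); from .O/../X./X./OX depth 5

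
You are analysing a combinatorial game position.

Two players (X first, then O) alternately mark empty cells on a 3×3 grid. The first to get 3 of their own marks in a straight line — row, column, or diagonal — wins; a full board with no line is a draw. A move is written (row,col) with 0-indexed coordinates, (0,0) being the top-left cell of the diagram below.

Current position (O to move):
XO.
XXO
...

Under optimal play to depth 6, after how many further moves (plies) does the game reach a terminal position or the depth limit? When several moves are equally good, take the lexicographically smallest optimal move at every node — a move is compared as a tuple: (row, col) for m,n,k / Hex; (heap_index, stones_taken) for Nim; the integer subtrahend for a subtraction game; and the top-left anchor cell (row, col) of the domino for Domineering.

ply 1, O at XO./XXO/... | (0,2)=-1→XOO/XXO/...*; (2,0)=-1→XO./XXO/O..; (2,1)=-1→XO./XXO/.O.; (2,2)=-1→XO./XXO/..O
ply 2, X at XOO/XXO/... | (2,0)=+1→XOO/XXO/X..*; (2,1)=-1→XOO/XXO/.X.; (2,2)=+1→XOO/XXO/..X
ply 3: XOO/XXO/X.. is terminal -1 (O); from XO./XXO/... depth 6

PV length from [XO./XXO/...]: 2 plies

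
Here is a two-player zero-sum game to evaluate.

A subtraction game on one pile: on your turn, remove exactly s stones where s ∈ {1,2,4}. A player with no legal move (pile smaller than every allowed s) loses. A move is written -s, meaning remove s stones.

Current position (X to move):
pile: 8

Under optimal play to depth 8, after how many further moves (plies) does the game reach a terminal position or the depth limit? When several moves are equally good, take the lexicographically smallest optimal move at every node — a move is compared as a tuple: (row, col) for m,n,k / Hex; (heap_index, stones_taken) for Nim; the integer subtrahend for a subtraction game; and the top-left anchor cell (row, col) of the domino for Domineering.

PV length from [8]: 5 plies

[8] X move#1: -1:-1/7, -2:+1/6*, -4:-1/4
[6] O move#2: -1:-1/5*, -2:-1/4, -4:-1/2
[5] X move#3: -1:-1/4, -2:+1/3*, -4:-1/1
[3] O move#4: -1:-1/2*, -2:-1/1
[2] X move#5: -1:-1/1, -2:+1/0*
[0] end (terminal -1, O#6); searched 8 to 8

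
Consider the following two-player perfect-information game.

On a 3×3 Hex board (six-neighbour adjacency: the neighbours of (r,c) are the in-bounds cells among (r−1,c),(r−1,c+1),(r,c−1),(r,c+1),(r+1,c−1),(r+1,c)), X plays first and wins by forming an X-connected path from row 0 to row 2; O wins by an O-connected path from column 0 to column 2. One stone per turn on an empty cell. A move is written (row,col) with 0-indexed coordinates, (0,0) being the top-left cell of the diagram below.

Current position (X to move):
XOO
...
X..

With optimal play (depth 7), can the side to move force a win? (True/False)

X winning at [XOO/.../X..]: True

ply 1, X at XOO/.../X.. | (1,0)=+1→XOO/X../X..*; (1,1)=-1→XOO/.X./X..; (1,2)=-1→XOO/..X/X..; (2,1)=-1→XOO/.../XX.; (2,2)=-1→XOO/.../X.X
ply 2: XOO/X../X.. is terminal -1 (O); from XOO/.../X.. depth 7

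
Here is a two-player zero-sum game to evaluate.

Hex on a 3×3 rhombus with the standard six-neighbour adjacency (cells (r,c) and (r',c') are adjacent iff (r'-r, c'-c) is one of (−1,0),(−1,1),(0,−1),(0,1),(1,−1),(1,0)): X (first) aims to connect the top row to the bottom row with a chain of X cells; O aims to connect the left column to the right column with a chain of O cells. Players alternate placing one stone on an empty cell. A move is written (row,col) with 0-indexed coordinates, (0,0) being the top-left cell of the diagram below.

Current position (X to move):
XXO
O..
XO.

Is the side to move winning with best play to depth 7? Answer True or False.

[XXO/O../XO.] X move#1: (1,1):+1/XXO/OX./XO.*, (1,2):-1/XXO/O.X/XO., (2,2):-1/XXO/O../XOX
[XXO/OX./XO.] end (terminal -1, O#2); searched XXO/O../XO. to 7

X winning at [XXO/O../XO.]: True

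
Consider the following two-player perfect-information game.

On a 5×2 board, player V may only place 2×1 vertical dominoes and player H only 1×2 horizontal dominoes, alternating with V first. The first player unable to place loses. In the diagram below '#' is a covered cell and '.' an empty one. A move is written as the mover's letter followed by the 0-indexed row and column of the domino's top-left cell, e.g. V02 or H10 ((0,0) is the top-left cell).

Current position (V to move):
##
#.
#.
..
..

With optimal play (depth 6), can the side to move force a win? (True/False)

p1 V@[##/#./#./../..]: V11[##/##/##/../..]-1 V21[##/#./##/.#/..]-1 V30[##/#./#./#./#.]+1* V31[##/#./#./.#/.#]+1
p2 H@[##/#./#./#./#.] terminal -1; root [##/#./#./../..] d6

V winning at [##/#./#./../..]: True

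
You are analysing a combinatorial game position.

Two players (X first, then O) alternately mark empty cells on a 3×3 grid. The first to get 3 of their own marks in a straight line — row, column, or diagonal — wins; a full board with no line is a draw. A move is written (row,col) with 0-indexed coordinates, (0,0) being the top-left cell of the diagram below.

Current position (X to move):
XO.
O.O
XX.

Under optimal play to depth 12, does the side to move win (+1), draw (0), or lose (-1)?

value(XO./O.O/XX., X) = +1

p1 X@[XO./O.O/XX.]: (0,2)[XOX/O.O/XX.]-1 (1,1)[XO./OXO/XX.]+1* (2,2)[XO./O.O/XXX]+1
p2 O@[XO./OXO/XX.]: (0,2)[XOO/OXO/XX.]-1* (2,2)[XO./OXO/XXO]-1
p3 X@[XOO/OXO/XX.]: (2,2)[XOO/OXO/XXX]+1*
p4 O@[XOO/OXO/XXX] terminal -1; root [XO./O.O/XX.] d12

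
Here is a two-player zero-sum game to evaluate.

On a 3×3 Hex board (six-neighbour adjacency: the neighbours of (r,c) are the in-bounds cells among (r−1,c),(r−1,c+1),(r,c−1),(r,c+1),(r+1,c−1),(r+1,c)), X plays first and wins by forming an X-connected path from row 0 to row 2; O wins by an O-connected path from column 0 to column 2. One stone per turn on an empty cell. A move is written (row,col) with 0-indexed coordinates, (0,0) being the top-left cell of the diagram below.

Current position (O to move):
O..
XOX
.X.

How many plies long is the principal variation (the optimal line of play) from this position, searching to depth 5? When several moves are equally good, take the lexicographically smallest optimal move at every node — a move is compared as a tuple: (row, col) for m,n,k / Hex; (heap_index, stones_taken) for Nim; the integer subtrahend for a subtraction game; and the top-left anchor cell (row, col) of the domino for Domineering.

PV length from [O../XOX/.X.]: 3 plies

ply 1, O at O../XOX/.X. | (0,1)=-1→OO./XOX/.X.; (0,2)=+1→O.O/XOX/.X.*; (2,0)=-1→O../XOX/OX.; (2,2)=-1→O../XOX/.XO
ply 2, X at O.O/XOX/.X. | (0,1)=-1→OXO/XOX/.X.*; (2,0)=-1→O.O/XOX/XX.; (2,2)=-1→O.O/XOX/.XX
ply 3, O at OXO/XOX/.X. | (2,0)=+1→OXO/XOX/OX.*; (2,2)=-1→OXO/XOX/.XO
ply 4: OXO/XOX/OX. is terminal -1 (X); from O../XOX/.X. depth 5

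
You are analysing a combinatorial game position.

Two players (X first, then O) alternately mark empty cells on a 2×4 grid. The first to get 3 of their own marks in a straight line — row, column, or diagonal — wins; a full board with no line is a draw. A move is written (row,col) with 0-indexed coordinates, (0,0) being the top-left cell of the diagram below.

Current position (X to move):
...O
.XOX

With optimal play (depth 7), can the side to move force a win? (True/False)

[...O/.XOX] X move#1: (0,0):+0/X..O/.XOX*, (0,1):+0/.X.O/.XOX, (0,2):+0/..XO/.XOX, (1,0):+0/...O/XXOX
[X..O/.XOX] O move#2: (0,1):+0/XO.O/.XOX*, (0,2):+0/X.OO/.XOX, (1,0):+0/X..O/OXOX
[XO.O/.XOX] X move#3: (0,2):+0/XOXO/.XOX*, (1,0):-1/XO.O/XXOX
[XOXO/.XOX] O move#4: (1,0):+0/XOXO/OXOX*
[XOXO/OXOX] end (terminal +0, X#5); searched ...O/.XOX to 7

X winning at [...O/.XOX]: False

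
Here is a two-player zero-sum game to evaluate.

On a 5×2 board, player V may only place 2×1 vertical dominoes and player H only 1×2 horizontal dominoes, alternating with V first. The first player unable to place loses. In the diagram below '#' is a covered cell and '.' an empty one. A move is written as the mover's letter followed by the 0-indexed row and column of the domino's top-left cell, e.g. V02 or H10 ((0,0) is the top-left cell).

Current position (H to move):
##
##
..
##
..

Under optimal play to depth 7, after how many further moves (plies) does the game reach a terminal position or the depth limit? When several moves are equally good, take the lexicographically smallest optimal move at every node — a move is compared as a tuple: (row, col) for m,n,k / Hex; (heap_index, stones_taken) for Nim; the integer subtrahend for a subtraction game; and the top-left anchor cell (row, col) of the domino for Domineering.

PV length from [##/##/../##/..]: 1 ply

ply 1, H at ##/##/../##/.. | H20=+1→##/##/##/##/..*; H40=+1→##/##/../##/##
ply 2: ##/##/##/##/.. is terminal -1 (V); from ##/##/../##/.. depth 7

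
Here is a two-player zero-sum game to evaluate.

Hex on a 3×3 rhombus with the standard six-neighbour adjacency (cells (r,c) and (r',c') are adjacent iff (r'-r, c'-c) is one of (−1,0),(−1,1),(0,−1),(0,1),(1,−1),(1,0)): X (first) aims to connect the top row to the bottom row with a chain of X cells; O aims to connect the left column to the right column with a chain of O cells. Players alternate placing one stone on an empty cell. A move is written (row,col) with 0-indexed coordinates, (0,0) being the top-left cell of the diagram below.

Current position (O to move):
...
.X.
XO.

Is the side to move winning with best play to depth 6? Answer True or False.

O winning at [.../.X./XO.]: False

ply 1, O at .../.X./XO. | (0,0)=-1→O../.X./XO.*; (0,1)=-1→.O./.X./XO.; (0,2)=-1→..O/.X./XO.; (1,0)=-1→.../OX./XO.; (1,2)=-1→.../.XO/XO.; (2,2)=-1→.../.X./XOO
ply 2, X at O../.X./XO. | (0,1)=+1→OX./.X./XO.*; (0,2)=+1→O.X/.X./XO.; (1,0)=+1→O../XX./XO.; (1,2)=+1→O../.XX/XO.; (2,2)=+1→O../.X./XOX
ply 3: OX./.X./XO. is terminal -1 (O); from .../.X./XO. depth 6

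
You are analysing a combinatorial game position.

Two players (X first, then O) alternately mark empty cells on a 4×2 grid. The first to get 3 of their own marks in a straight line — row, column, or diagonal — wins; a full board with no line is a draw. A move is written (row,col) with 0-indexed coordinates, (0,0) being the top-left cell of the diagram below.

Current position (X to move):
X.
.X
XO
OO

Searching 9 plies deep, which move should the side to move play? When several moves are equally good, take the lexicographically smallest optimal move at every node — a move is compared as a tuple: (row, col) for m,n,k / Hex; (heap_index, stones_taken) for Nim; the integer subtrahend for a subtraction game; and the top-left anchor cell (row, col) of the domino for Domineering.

p1 X@[X./.X/XO/OO]: (0,1)[XX/.X/XO/OO]+0 (1,0)[X./XX/XO/OO]+1*
p2 O@[X./XX/XO/OO] terminal -1; root [X./.X/XO/OO] d9

X's best at [X./.X/XO/OO]: (1,0)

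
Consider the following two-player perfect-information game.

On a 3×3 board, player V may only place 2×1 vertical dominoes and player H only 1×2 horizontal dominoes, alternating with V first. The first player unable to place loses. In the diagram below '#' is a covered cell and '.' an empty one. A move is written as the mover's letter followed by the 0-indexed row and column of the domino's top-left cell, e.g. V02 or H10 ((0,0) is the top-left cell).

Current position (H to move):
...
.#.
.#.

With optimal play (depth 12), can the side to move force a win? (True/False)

H winning at [.../.#./.#.]: False

p1 H@[.../.#./.#.]: H00[##./.#./.#.]-1* H01[.##/.#./.#.]-1
p2 V@[##./.#./.#.]: V02[###/.##/.#.]+1* V10[##./##./##.]+1 V12[##./.##/.##]+1
p3 H@[###/.##/.#.] terminal -1; root [.../.#./.#.] d12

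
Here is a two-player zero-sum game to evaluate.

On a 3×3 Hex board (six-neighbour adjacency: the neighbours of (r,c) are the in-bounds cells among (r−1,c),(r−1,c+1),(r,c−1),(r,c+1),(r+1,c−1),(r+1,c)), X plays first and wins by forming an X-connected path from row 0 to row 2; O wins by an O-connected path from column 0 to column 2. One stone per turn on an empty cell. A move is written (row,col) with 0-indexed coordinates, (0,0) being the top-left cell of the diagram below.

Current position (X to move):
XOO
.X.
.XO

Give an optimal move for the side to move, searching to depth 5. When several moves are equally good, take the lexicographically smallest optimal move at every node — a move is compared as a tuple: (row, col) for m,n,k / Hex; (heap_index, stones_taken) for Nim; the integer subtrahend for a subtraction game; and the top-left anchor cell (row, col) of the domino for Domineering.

ply 1, X at XOO/.X./.XO | (1,0)=+1→XOO/XX./.XO*; (1,2)=-1→XOO/.XX/.XO; (2,0)=-1→XOO/.X./XXO
ply 2: XOO/XX./.XO is terminal -1 (O); from XOO/.X./.XO depth 5

X's best at [XOO/.X./.XO]: (1,0)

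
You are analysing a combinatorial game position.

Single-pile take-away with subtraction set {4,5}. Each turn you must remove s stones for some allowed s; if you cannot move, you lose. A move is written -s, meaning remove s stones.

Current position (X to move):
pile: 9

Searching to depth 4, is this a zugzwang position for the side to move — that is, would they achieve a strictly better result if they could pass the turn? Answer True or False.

ply 1, X at 9 | -4=-1→5*; -5=-1→4
ply 2, O at 5 | -4=+1→1*; -5=+1→0
ply 3: 1 is terminal -1 (X); from 9 depth 4
suppose X passes — search the same position with O to move:
pass> ply 1, O at 9 | -4=-1→5*; -5=-1→4
pass> ply 2, X at 5 | -4=+1→1*; -5=+1→0
pass> ply 3: 1 is terminal -1 (O); from 9 depth 4
for X: play -1, pass +1

zugzwang(9, X) = True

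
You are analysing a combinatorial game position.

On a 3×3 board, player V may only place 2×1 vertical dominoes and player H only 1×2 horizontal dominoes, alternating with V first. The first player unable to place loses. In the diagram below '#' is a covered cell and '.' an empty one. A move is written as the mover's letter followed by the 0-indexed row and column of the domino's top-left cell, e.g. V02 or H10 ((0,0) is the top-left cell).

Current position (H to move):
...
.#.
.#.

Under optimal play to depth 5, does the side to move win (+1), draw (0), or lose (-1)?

value(.../.#./.#., H) = -1

ply 1, H at .../.#./.#. | H00=-1→##./.#./.#.*; H01=-1→.##/.#./.#.
ply 2, V at ##./.#./.#. | V02=+1→###/.##/.#.*; V10=+1→##./##./##.; V12=+1→##./.##/.##
ply 3: ###/.##/.#. is terminal -1 (H); from .../.#./.#. depth 5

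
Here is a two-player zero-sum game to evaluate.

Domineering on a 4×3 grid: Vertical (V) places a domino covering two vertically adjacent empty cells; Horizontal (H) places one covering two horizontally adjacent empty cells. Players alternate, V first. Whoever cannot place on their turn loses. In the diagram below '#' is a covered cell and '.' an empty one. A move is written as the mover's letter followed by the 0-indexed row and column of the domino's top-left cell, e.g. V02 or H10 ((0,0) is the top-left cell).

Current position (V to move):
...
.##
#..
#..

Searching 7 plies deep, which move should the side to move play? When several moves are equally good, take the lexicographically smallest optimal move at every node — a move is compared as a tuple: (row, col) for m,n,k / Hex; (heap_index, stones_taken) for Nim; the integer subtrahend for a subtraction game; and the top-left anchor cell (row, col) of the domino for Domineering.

ply 1, V at .../.##/#../#.. | V00=-1→#../###/#../#..; V21=+1→.../.##/##./##.*; V22=+1→.../.##/#.#/#.#
ply 2, H at .../.##/##./##. | H00=-1→##./.##/##./##.*; H01=-1→.##/.##/##./##.
ply 3, V at ##./.##/##./##. | V22=+1→##./.##/###/###*
ply 4: ##./.##/###/### is terminal -1 (H); from .../.##/#../#.. depth 7

V's best at [.../.##/#../#..]: V21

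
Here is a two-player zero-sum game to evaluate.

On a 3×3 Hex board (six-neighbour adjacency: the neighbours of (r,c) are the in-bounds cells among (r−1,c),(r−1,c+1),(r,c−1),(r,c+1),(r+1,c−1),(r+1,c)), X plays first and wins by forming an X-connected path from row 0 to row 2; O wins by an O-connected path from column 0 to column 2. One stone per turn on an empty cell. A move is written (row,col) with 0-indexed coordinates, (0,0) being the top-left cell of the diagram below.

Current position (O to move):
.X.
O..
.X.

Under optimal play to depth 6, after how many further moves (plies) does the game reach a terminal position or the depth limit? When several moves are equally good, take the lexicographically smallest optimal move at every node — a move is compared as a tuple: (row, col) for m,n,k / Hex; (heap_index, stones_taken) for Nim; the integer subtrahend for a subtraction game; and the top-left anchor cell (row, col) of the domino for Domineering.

PV length from [.X./O../.X.]: 3 plies

p1 O@[.X./O../.X.]: (0,0)[OX./O../.X.]-1 (0,2)[.XO/O../.X.]-1 (1,1)[.X./OO./.X.]+1* (1,2)[.X./O.O/.X.]-1 (2,0)[.X./O../OX.]-1 (2,2)[.X./O../.XO]-1
p2 X@[.X./OO./.X.]: (0,0)[XX./OO./.X.]-1* (0,2)[.XX/OO./.X.]-1 (1,2)[.X./OOX/.X.]-1 (2,0)[.X./OO./XX.]-1 (2,2)[.X./OO./.XX]-1
p3 O@[XX./OO./.X.]: (0,2)[XXO/OO./.X.]+1* (1,2)[XX./OOO/.X.]+1 (2,0)[XX./OO./OX.]+1 (2,2)[XX./OO./.XO]+1
p4 X@[XXO/OO./.X.] terminal -1; root [.X./O../.X.] d6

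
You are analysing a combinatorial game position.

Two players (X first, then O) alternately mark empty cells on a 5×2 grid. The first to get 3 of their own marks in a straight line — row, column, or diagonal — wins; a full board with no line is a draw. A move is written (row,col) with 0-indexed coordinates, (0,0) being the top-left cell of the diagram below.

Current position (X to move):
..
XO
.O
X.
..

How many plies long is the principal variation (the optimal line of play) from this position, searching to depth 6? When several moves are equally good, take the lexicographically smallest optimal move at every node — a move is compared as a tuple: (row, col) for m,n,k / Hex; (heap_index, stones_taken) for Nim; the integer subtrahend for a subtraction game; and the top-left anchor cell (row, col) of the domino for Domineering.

PV length from [../XO/.O/X./..]: 1 ply

p1 X@[../XO/.O/X./..]: (0,0)[X./XO/.O/X./..]-1 (0,1)[.X/XO/.O/X./..]-1 (2,0)[../XO/XO/X./..]+1* (3,1)[../XO/.O/XX/..]-1 (4,0)[../XO/.O/X./X.]-1 (4,1)[../XO/.O/X./.X]-1
p2 O@[../XO/XO/X./..] terminal -1; root [../XO/.O/X./..] d6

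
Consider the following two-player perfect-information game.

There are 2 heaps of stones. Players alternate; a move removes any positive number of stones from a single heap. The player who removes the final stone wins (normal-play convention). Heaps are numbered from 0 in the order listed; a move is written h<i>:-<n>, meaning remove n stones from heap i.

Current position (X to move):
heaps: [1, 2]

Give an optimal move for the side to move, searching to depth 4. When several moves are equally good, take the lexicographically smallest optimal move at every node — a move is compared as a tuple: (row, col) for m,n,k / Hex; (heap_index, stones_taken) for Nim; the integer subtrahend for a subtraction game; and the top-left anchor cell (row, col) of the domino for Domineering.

[(1,2)] X move#1: h0:-1:-1/(0,2), h1:-1:+1/(1,1)*, h1:-2:-1/(1,0)
[(1,1)] O move#2: h0:-1:-1/(0,1)*, h1:-1:-1/(1,0)
[(0,1)] X move#3: h1:-1:+1/(0,0)*
[(0,0)] end (terminal -1, O#4); searched (1,2) to 4

X's best at [(1,2)]: h1:-1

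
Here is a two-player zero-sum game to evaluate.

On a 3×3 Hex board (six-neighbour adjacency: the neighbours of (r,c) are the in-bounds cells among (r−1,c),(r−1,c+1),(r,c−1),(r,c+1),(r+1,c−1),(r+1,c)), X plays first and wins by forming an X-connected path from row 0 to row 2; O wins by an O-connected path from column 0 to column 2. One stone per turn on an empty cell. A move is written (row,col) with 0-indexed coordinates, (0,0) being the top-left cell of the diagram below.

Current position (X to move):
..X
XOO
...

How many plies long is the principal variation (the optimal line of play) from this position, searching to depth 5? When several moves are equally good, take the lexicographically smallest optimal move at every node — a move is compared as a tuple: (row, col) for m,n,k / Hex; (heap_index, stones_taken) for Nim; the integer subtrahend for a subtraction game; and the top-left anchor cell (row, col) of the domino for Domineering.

p1 X@[..X/XOO/...]: (0,0)[X.X/XOO/...]-1 (0,1)[.XX/XOO/...]-1 (2,0)[..X/XOO/X..]+1* (2,1)[..X/XOO/.X.]-1 (2,2)[..X/XOO/..X]-1
p2 O@[..X/XOO/X..]: (0,0)[O.X/XOO/X..]-1* (0,1)[.OX/XOO/X..]-1 (2,1)[..X/XOO/XO.]-1 (2,2)[..X/XOO/X.O]-1
p3 X@[O.X/XOO/X..]: (0,1)[OXX/XOO/X..]+1* (2,1)[O.X/XOO/XX.]-1 (2,2)[O.X/XOO/X.X]-1
p4 O@[OXX/XOO/X..] terminal -1; root [..X/XOO/...] d5

PV length from [..X/XOO/...]: 3 plies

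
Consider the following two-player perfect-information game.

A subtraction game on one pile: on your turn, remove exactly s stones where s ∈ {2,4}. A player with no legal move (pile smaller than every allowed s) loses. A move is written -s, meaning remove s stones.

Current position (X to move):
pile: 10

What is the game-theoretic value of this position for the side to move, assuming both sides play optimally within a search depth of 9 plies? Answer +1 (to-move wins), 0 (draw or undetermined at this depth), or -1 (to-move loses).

value(10, X) = +1

p1 X@[10]: -2[8]-1 -4[6]+1*
p2 O@[6]: -2[4]-1* -4[2]-1
p3 X@[4]: -2[2]-1 -4[0]+1*
p4 O@[0] terminal -1; root [10] d9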